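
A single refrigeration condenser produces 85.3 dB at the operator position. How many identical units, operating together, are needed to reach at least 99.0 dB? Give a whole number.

24

Need L₁ + 10·log₁₀ N ≥ 99.0, i.e. log₁₀ N ≥ 1.37.
N ≥ 10^(13.7/10) = 23.442, so N = 24.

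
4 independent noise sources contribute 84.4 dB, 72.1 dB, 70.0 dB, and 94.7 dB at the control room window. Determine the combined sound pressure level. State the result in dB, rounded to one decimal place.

95.1 dB

For uncorrelated sources the intensities add, so convert each level to linear form, sum, and take 10·log₁₀ of the total.
Σ 10^(L/10) = 10^(84.4/10) + 10^(72.1/10) + 10^(70.0/10) + 10^(94.7/10) = 3.253e+09.
L_total = 10·log₁₀(3.253e+09) = 95.12 dB.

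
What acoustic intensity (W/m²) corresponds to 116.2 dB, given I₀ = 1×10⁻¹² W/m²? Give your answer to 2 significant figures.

0.42 W/m²

I/I₀ = 10^(116.2/10) = 4.169e+11, so I = 4.169e+11 × 10⁻¹² W/m².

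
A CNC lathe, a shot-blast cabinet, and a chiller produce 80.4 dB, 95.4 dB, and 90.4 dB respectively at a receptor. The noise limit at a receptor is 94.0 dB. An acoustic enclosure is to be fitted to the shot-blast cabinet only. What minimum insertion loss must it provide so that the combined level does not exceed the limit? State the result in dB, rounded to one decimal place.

4.2 dB

The untreated sources together contribute 10^(80.4/10) + 10^(90.4/10) = 1.206e+09, i.e. 90.81 dB.
To meet 94.0 dB overall, the treated shot-blast cabinet may contribute at most 10^(94.0/10) − 1.206e+09 = 1.306e+09, i.e. 91.16 dB.
So the shot-blast cabinet must be reduced from 95.4 to 91.16 dB: IL = 4.24 dB.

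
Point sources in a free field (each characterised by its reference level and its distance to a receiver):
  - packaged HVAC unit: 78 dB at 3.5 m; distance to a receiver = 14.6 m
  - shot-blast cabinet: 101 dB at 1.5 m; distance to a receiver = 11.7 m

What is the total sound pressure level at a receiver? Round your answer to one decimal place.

Propagate each source to the receiver with L = L_ref − 20·log₁₀(r/r_ref), then add intensities.
packaged HVAC unit: 78 − 20·log₁₀(14.6/3.5) = 78 − 12.41 = 65.59 dB.
shot-blast cabinet: 101 − 20·log₁₀(11.7/1.5) = 101 − 17.84 = 83.16 dB.
Σ 10^(L/10) = 2.105e+08 → L_total = 10·log₁₀(2.105e+08) = 83.23 dB.

83.2 dB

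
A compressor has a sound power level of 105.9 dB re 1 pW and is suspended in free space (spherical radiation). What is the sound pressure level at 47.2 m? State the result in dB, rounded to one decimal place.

61.4 dB

Free-field spherical radiation: L_p = L_w − 10·log₁₀(4π·r²), r = 47.2 m.
4π·r² = 2.8e+04 m², 10·log₁₀ of that is 44.471 dB.
L_p = 105.9 − 44.471 = 61.43 dB.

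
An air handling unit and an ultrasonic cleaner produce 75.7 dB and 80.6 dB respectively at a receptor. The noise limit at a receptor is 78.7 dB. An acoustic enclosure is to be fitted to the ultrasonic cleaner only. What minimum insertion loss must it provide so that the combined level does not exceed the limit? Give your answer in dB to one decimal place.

Fixed contribution from the other source: Σ 10^(L/10) = 10^(75.7/10) = 3.715e+07 (75.70 dB).
To meet 78.7 dB overall, the treated ultrasonic cleaner may contribute at most 10^(78.7/10) − 3.715e+07 = 3.698e+07, i.e. 75.68 dB.
So the ultrasonic cleaner must be reduced from 80.6 to 75.68 dB: IL = 4.92 dB.

4.9 dB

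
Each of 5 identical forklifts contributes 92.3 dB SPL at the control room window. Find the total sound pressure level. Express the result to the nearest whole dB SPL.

N identical incoherent sources raise the level by 10·log₁₀ N.
L_total = 92.3 + 10·log₁₀(5) = 92.3 + 6.990 = 99.29 dB SPL.

99 dB SPL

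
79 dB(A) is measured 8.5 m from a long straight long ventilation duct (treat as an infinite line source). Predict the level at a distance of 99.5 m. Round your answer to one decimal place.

68.3 dB(A)

Line-source attenuation: ΔL = 10·log₁₀(r₂/r₁) = 10·log₁₀(99.5/8.5) = 10.684 dB.
L₂ = 79 − 10·log₁₀(99.5/8.5) = 79 − 10.684 = 68.32 dB(A).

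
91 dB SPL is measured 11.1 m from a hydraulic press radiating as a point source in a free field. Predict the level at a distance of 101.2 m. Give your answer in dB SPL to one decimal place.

Point-source attenuation: ΔL = 20·log₁₀(r₂/r₁) = 20·log₁₀(101.2/11.1) = 19.197 dB.
L₂ = 91 − 20·log₁₀(101.2/11.1) = 91 − 19.197 = 71.80 dB SPL.

71.8 dB SPL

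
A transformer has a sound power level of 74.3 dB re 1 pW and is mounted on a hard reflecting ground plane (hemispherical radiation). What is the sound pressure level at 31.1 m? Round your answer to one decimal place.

36.5 dB

L_p = L_w − 10·log₁₀(2π·r²) with r = 31.1 m.
2π·r² = 6077 m², 10·log₁₀ of that is 37.837 dB.
L_p = 74.3 − 37.837 = 36.46 dB.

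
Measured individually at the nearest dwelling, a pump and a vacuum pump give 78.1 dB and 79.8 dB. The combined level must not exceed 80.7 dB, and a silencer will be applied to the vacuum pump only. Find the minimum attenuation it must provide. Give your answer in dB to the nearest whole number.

Everything except the vacuum pump sums to 10^(78.1/10) = 6.457e+07 in linear terms, 78.10 dB.
To meet 80.7 dB overall, the treated vacuum pump may contribute at most 10^(80.7/10) − 6.457e+07 = 5.292e+07, i.e. 77.24 dB.
Required insertion loss = 79.8 − 77.24 = 2.56 dB.

3 dB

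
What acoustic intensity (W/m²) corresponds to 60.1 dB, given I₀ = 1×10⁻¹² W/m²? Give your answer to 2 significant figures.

1.0e-06 W/m²

L = 10·log₁₀(I/I₀) ⇒ I = I₀·10^(L/10) = 10⁻¹² × 10^6.01.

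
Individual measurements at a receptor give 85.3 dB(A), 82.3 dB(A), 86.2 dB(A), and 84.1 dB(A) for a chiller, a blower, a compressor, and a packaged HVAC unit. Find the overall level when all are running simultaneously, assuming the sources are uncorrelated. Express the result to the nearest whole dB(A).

Incoherent sources combine by intensity addition: L_total = 10·log₁₀(Σ 10^(L_i/10)).
Σ 10^(L/10) = 10^(85.3/10) + 10^(82.3/10) + 10^(86.2/10) + 10^(84.1/10) = 1.183e+09.
L_total = 10·log₁₀(1.183e+09) = 90.73 dB(A).

91 dB(A)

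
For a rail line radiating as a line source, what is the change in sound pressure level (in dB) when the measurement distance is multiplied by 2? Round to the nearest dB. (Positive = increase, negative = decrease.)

A line source loses 3 dB per doubling of distance; generally ΔL = −10·log₁₀(r₂/r₁).
ΔL = −10·log₁₀(2) = -3.01 dB.

-3 dB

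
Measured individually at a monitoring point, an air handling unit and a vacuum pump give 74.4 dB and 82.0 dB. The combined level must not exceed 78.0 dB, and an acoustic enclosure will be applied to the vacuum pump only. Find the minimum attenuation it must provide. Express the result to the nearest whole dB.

6 dB

The untreated sources together contribute 10^(74.4/10) = 2.754e+07, i.e. 74.40 dB.
To meet 78.0 dB overall, the treated vacuum pump may contribute at most 10^(78.0/10) − 2.754e+07 = 3.555e+07, i.e. 75.51 dB.
So the vacuum pump must be reduced from 82.0 to 75.51 dB: IL = 6.49 dB.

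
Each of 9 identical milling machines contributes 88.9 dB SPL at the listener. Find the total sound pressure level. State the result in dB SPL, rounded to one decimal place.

98.4 dB SPL

L_total = L₁ + 10·log₁₀ N for N identical incoherent sources.
L_total = 88.9 + 10·log₁₀(9) = 88.9 + 9.542 = 98.44 dB SPL.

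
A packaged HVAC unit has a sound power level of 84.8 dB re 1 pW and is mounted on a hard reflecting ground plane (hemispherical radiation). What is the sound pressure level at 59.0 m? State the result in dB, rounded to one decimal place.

Free-field hemispherical radiation: L_p = L_w − 10·log₁₀(2π·r²), r = 59.0 m.
2π·r² = 2.187e+04 m², 10·log₁₀ of that is 43.399 dB.
L_p = 84.8 − 43.399 = 41.40 dB.

41.4 dB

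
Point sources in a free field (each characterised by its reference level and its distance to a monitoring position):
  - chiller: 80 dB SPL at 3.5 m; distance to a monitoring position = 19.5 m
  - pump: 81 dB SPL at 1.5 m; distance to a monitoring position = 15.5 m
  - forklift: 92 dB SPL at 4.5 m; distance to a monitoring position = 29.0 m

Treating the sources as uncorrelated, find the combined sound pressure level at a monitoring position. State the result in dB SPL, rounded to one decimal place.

Apply inverse-square spreading to bring every level to the receiver, then sum 10^(L/10).
chiller: 80 − 20·log₁₀(19.5/3.5) = 80 − 14.92 = 65.08 dB SPL.
pump: 81 − 20·log₁₀(15.5/1.5) = 81 − 20.28 = 60.72 dB SPL.
forklift: 92 − 20·log₁₀(29.0/4.5) = 92 − 16.18 = 75.82 dB SPL.
Σ 10^(L/10) = 4.256e+07 → L_total = 10·log₁₀(4.256e+07) = 76.29 dB SPL.

76.3 dB SPL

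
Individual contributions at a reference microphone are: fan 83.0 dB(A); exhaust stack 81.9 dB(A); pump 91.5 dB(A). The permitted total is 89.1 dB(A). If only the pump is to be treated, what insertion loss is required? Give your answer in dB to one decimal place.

Fixed contribution from the other sources: Σ 10^(L/10) = 10^(83.0/10) + 10^(81.9/10) = 3.544e+08 (85.50 dB(A)).
The limit corresponds to 10^(89.1/10) = 8.128e+08; subtracting the fixed part leaves 4.584e+08 for the pump, i.e. 86.61 dB(A).
So the pump must be reduced from 91.5 to 86.61 dB(A): IL = 4.89 dB.

4.9 dB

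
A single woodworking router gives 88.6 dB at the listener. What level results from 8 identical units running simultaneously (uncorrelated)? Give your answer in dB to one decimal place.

97.6 dB

N identical incoherent sources raise the level by 10·log₁₀ N.
L_total = 88.6 + 10·log₁₀(8) = 88.6 + 9.031 = 97.63 dB.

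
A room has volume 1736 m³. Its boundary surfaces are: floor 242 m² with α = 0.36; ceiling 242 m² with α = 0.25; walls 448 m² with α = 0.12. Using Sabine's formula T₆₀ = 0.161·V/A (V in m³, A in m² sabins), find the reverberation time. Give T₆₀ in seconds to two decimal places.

Summing Sᵢαᵢ: 242·0.36 + 242·0.25 + 448·0.12 = 201.38 m².
T₆₀ = 0.161·V/A = 0.161·1736/201.38 = 1.388 s.

1.39 s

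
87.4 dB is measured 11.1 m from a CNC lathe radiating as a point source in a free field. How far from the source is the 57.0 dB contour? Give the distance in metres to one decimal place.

Point-source spreading drops the level by 20·log₁₀(r₂/r₁); inverting, r₂/r₁ = 10^(ΔL/20).
r₂ = 11.1·10^((87.4−57.0)/20) = 11.1·10^(30.4/20) = 367.56 m.

367.6 m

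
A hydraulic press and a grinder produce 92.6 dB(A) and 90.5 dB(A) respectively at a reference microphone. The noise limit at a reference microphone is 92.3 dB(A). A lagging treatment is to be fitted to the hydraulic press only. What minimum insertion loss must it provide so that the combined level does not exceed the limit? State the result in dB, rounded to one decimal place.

5.0 dB

Fixed contribution from the other source: Σ 10^(L/10) = 10^(90.5/10) = 1.122e+09 (90.50 dB(A)).
To meet 92.3 dB(A) overall, the treated hydraulic press may contribute at most 10^(92.3/10) − 1.122e+09 = 5.762e+08, i.e. 87.61 dB(A).
Required insertion loss = 92.6 − 87.61 = 4.99 dB.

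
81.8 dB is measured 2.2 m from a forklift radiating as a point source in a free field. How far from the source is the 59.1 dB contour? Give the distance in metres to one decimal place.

For a point source L₁ − L₂ = 20·log₁₀(r₂/r₁), so r₂ = r₁·10^((L₁−L₂)/20).
r₂ = 2.2·10^((81.8−59.1)/20) = 2.2·10^(22.7/20) = 30.02 m.

30.0 m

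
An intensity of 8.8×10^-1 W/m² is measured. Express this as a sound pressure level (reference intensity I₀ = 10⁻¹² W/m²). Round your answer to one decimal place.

119.4 dB

Dividing by I₀ shifts the exponent by 12: I/I₀ = 8.8×10^11.
L = 10·(0.9445 + 11) = 119.44 dB.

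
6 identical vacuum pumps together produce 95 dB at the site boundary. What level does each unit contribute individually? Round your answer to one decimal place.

6 equal contributions raise the level by 10·log₁₀ 6 = 7.782 dB, so each unit alone gives 95 − 7.782.

87.2 dB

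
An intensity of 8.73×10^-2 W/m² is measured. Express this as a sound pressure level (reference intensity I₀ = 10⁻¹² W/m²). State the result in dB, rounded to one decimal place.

109.4 dB

L = 10·log₁₀(I/I₀) = 10·log₁₀(8.73×10^-2/10⁻¹²) = 10·log₁₀(8.73×10^10).
L = 10·(0.9410 + 10) = 109.41 dB.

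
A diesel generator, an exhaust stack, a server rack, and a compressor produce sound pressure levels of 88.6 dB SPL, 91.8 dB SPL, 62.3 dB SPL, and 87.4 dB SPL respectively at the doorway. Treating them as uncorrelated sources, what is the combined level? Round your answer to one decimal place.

94.5 dB SPL

For uncorrelated sources the intensities add, so convert each level to linear form, sum, and take 10·log₁₀ of the total.
Σ 10^(L/10) = 10^(88.6/10) + 10^(91.8/10) + 10^(62.3/10) + 10^(87.4/10) = 2.789e+09.
L_total = 10·log₁₀(2.789e+09) = 94.45 dB SPL.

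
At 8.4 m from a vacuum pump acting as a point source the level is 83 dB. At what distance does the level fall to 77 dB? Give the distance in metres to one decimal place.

The 6.0 dB drop corresponds to a distance ratio of 10^(6.0/20) for a point source.
r₂ = 8.4·10^((83−77)/20) = 8.4·10^(6.0/20) = 16.76 m.

16.8 m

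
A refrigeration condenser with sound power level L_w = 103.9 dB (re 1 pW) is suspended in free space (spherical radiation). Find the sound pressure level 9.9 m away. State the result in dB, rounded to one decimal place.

73.0 dB

Free-field spherical radiation: L_p = L_w − 10·log₁₀(4π·r²), r = 9.9 m.
4π·r² = 1232 m², 10·log₁₀ of that is 30.905 dB.
L_p = 103.9 − 30.905 = 73.00 dB.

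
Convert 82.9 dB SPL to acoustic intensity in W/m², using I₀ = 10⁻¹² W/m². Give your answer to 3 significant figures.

I = I₀·10^(L/10) = 10⁻¹² × 10^(82.9/10) = 10^(-3.710).

0.000195 W/m²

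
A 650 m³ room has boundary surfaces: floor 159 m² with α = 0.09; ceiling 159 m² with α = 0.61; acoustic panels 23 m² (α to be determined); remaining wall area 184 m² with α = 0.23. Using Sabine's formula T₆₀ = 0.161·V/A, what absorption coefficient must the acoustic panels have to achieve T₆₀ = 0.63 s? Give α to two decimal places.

From T₆₀ = 0.161·V/A, the target T₆₀ = 0.63 s needs A = 0.161·650/0.63 = 166.11 m².
Absorption from the other surfaces = 159·0.09 + 159·0.61 + 184·0.23 = 153.62 m², so the acoustic panels must supply 12.49 m² over 23 m².
α = 12.49/23 = 0.543.

0.54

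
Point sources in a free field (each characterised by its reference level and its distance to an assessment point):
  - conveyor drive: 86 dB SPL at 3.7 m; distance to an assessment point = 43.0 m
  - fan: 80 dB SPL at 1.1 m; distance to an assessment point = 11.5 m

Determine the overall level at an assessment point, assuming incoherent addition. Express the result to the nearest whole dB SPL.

66 dB SPL

First find each source's level at the receiver (point-source: −20·log₁₀(r/r_ref)), then combine on an intensity basis.
conveyor drive: 86 − 20·log₁₀(43.0/3.7) = 86 − 21.31 = 64.69 dB SPL.
fan: 80 − 20·log₁₀(11.5/1.1) = 80 − 20.39 = 59.61 dB SPL.
Σ 10^(L/10) = 3.863e+06 → L_total = 10·log₁₀(3.863e+06) = 65.87 dB SPL.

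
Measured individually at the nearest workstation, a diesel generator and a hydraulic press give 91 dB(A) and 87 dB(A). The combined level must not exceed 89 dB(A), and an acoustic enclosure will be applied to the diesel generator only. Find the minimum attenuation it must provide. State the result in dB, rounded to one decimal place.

6.3 dB

The untreated sources together contribute 10^(87/10) = 5.012e+08, i.e. 87.00 dB(A).
The limit corresponds to 10^(89/10) = 7.943e+08; subtracting the fixed part leaves 2.931e+08 for the diesel generator, i.e. 84.67 dB(A).
Required insertion loss = 91 − 84.67 = 6.33 dB.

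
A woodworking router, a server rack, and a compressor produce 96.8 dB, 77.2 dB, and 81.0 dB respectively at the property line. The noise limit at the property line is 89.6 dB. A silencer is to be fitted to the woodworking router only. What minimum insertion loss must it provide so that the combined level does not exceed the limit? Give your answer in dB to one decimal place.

The untreated sources together contribute 10^(77.2/10) + 10^(81.0/10) = 1.784e+08, i.e. 82.51 dB.
To meet 89.6 dB overall, the treated woodworking router may contribute at most 10^(89.6/10) − 1.784e+08 = 7.336e+08, i.e. 88.65 dB.
So the woodworking router must be reduced from 96.8 to 88.65 dB: IL = 8.15 dB.

8.1 dB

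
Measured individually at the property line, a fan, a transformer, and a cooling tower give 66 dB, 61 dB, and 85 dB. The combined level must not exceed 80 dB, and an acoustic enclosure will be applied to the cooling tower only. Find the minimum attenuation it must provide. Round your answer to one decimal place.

5.2 dB

Everything except the cooling tower sums to 10^(66/10) + 10^(61/10) = 5.240e+06 in linear terms, 67.19 dB.
To meet 80 dB overall, the treated cooling tower may contribute at most 10^(80/10) − 5.240e+06 = 9.476e+07, i.e. 79.77 dB.
Required insertion loss = 85 − 79.77 = 5.23 dB.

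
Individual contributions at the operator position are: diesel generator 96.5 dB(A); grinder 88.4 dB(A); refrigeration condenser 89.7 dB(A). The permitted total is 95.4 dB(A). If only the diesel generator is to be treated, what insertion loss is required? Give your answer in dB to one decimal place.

The untreated sources together contribute 10^(88.4/10) + 10^(89.7/10) = 1.625e+09, i.e. 92.11 dB(A).
The limit corresponds to 10^(95.4/10) = 3.467e+09; subtracting the fixed part leaves 1.842e+09 for the diesel generator, i.e. 92.65 dB(A).
Required insertion loss = 96.5 − 92.65 = 3.85 dB.

3.8 dB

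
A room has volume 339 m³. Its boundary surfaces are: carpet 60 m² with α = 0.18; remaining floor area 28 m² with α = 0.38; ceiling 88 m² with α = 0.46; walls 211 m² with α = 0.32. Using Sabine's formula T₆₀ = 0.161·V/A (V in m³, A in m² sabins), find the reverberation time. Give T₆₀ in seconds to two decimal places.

0.42 s

Summing Sᵢαᵢ: 60·0.18 + 28·0.38 + 88·0.46 + 211·0.32 = 129.44 m².
T₆₀ = 0.161·V/A = 0.161·339/129.44 = 0.422 s.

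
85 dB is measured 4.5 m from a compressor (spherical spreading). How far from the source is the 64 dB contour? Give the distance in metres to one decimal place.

50.5 m

The 21.0 dB drop corresponds to a distance ratio of 10^(21.0/20) for a point source.
r₂ = 4.5·10^((85−64)/20) = 4.5·10^(21.0/20) = 50.49 m.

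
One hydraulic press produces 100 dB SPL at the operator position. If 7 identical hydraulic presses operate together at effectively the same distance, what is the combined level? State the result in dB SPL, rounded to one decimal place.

108.5 dB SPL

L_total = L₁ + 10·log₁₀ N for N identical incoherent sources.
L_total = 100 + 10·log₁₀(7) = 100 + 8.451 = 108.45 dB SPL.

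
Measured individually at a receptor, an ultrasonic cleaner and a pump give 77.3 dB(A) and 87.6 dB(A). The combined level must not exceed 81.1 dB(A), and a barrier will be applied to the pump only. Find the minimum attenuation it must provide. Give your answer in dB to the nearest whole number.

Fixed contribution from the other source: Σ 10^(L/10) = 10^(77.3/10) = 5.370e+07 (77.30 dB(A)).
The limit corresponds to 10^(81.1/10) = 1.288e+08; subtracting the fixed part leaves 7.512e+07 for the pump, i.e. 78.76 dB(A).
Required insertion loss = 87.6 − 78.76 = 8.84 dB.

9 dB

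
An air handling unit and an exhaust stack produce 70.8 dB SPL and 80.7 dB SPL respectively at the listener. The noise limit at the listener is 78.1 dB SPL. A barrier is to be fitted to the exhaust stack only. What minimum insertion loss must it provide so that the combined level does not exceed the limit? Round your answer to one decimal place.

3.5 dB

The untreated sources together contribute 10^(70.8/10) = 1.202e+07, i.e. 70.80 dB SPL.
The limit corresponds to 10^(78.1/10) = 6.457e+07; subtracting the fixed part leaves 5.254e+07 for the exhaust stack, i.e. 77.21 dB SPL.
So the exhaust stack must be reduced from 80.7 to 77.21 dB SPL: IL = 3.49 dB.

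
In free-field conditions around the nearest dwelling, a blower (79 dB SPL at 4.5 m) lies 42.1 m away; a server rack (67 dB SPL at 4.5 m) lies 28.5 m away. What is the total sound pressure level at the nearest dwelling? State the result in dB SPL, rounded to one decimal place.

Apply inverse-square spreading to bring every level to the receiver, then sum 10^(L/10).
blower: 79 − 20·log₁₀(42.1/4.5) = 79 − 19.42 = 59.58 dB SPL.
server rack: 67 − 20·log₁₀(28.5/4.5) = 67 − 16.03 = 50.97 dB SPL.
Σ 10^(L/10) = 1.032e+06 → L_total = 10·log₁₀(1.032e+06) = 60.14 dB SPL.

60.1 dB SPL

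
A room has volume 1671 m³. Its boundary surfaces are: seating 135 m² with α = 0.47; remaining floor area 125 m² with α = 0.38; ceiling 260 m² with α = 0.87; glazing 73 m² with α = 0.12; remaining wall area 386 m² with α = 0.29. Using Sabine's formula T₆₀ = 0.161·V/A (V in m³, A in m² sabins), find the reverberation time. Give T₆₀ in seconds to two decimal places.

Summing Sᵢαᵢ: 135·0.47 + 125·0.38 + 260·0.87 + 73·0.12 + 386·0.29 = 457.85 m².
T₆₀ = 0.161·V/A = 0.161·1671/457.85 = 0.588 s.

0.59 s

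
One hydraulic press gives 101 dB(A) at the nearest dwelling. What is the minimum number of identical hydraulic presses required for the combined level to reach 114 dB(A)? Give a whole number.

20

The shortfall is 114 − 101 = 13.0 dB, and N units add 10·log₁₀ N, so need 10·log₁₀ N ≥ 13.0.
N ≥ 10^(13.0/10) = 19.953, so N = 20.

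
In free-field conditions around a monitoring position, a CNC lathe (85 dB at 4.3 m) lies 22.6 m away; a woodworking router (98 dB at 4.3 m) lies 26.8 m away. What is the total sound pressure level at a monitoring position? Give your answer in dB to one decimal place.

82.4 dB

Propagate each source to the receiver with L = L_ref − 20·log₁₀(r/r_ref), then add intensities.
CNC lathe: 85 − 20·log₁₀(22.6/4.3) = 85 − 14.41 = 70.59 dB.
woodworking router: 98 − 20·log₁₀(26.8/4.3) = 98 − 15.89 = 82.11 dB.
Σ 10^(L/10) = 1.739e+08 → L_total = 10·log₁₀(1.739e+08) = 82.40 dB.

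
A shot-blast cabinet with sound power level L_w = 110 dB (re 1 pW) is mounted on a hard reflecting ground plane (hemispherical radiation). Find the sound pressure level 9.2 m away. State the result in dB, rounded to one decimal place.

The power spreads over a hemisphere of area 2π·r², so L_p = L_w − 10·log₁₀(2π·r²).
2π·r² = 531.8 m², 10·log₁₀ of that is 27.258 dB.
L_p = 110 − 27.258 = 82.74 dB.

82.7 dB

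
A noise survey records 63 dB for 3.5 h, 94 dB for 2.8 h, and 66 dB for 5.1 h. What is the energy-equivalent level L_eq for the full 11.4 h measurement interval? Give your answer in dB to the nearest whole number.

Weight each interval's intensity by its duration and average over T = 11.4 h:
Σ tᵢ·10^(Lᵢ/10) = 3.5·10^(63/10) + 2.8·10^(94/10) + 5.1·10^(66/10) = 7.061e+09.
L_eq = 10·log₁₀(7.061e+09/11.4) = 87.92 dB.

88 dB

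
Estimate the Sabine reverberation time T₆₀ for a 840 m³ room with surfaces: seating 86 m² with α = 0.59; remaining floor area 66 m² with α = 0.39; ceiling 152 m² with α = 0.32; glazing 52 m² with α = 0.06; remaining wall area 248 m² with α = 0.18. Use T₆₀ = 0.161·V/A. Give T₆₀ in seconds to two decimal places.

0.78 s

Total absorption A = 86·0.59 + 66·0.39 + 152·0.32 + 52·0.06 + 248·0.18 = 172.88 m² sabins.
T₆₀ = 0.161·V/A = 0.161·840/172.88 = 0.782 s.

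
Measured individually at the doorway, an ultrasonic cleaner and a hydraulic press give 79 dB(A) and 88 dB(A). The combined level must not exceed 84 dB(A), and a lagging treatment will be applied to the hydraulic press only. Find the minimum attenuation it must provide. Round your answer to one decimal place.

Everything except the hydraulic press sums to 10^(79/10) = 7.943e+07 in linear terms, 79.00 dB(A).
The limit corresponds to 10^(84/10) = 2.512e+08; subtracting the fixed part leaves 1.718e+08 for the hydraulic press, i.e. 82.35 dB(A).
So the hydraulic press must be reduced from 88 to 82.35 dB(A): IL = 5.65 dB.

5.7 dB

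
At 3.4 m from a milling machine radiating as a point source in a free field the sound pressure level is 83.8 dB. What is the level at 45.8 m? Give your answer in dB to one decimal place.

For a point source, L₂ = L₁ − 20·log₁₀(r₂/r₁).
L₂ = 83.8 − 20·log₁₀(45.8/3.4) = 83.8 − 22.588 = 61.21 dB.

61.2 dB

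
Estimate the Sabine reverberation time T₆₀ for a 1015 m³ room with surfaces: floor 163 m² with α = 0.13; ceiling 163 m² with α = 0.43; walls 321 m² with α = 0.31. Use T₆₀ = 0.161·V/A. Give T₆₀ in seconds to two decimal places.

0.86 s

A = Σ Sᵢαᵢ = 163·0.13 + 163·0.43 + 321·0.31 = 190.79 m².
T₆₀ = 0.161·V/A = 0.161·1015/190.79 = 0.857 s.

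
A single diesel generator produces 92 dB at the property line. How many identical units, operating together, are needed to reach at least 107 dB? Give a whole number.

32

The shortfall is 107 − 92 = 15.0 dB, and N units add 10·log₁₀ N, so need 10·log₁₀ N ≥ 15.0.
N ≥ 10^(15.0/10) = 31.623, so N = 32.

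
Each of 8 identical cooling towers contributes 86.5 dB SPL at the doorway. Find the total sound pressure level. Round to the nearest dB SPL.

L_total = L₁ + 10·log₁₀ N for N identical incoherent sources.
L_total = 86.5 + 10·log₁₀(8) = 86.5 + 9.031 = 95.53 dB SPL.

96 dB SPL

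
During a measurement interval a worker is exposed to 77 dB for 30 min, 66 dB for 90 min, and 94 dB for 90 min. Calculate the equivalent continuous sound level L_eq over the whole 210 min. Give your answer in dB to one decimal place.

Weight each interval's intensity by its duration and average over T = 210 min:
Σ tᵢ·10^(Lᵢ/10) = 30·10^(77/10) + 90·10^(66/10) + 90·10^(94/10) = 2.279e+11.
L_eq = 10·log₁₀(2.279e+11/210) = 90.36 dB.

90.4 dB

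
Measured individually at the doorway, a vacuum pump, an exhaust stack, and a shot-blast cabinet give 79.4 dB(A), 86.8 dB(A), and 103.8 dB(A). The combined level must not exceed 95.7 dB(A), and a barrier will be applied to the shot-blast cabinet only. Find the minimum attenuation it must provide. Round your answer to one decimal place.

8.8 dB

Fixed contribution from the other sources: Σ 10^(L/10) = 10^(79.4/10) + 10^(86.8/10) = 5.657e+08 (87.53 dB(A)).
The limit corresponds to 10^(95.7/10) = 3.715e+09; subtracting the fixed part leaves 3.150e+09 for the shot-blast cabinet, i.e. 94.98 dB(A).
Required insertion loss = 103.8 − 94.98 = 8.82 dB.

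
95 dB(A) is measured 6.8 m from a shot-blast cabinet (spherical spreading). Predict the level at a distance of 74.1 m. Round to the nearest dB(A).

Spherical spreading from a point source gives a 20·log₁₀(r₂/r₁) drop.
L₂ = 95 − 20·log₁₀(74.1/6.8) = 95 − 20.746 = 74.25 dB(A).

74 dB(A)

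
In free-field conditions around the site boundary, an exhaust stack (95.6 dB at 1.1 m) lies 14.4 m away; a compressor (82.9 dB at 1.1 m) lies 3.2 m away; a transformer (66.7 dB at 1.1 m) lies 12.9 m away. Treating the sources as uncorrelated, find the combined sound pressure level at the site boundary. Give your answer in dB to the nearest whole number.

Propagate each source to the receiver with L = L_ref − 20·log₁₀(r/r_ref), then add intensities.
exhaust stack: 95.6 − 20·log₁₀(14.4/1.1) = 95.6 − 22.34 = 73.26 dB.
compressor: 82.9 − 20·log₁₀(3.2/1.1) = 82.9 − 9.28 = 73.62 dB.
transformer: 66.7 − 20·log₁₀(12.9/1.1) = 66.7 − 21.38 = 45.32 dB.
Σ 10^(L/10) = 4.426e+07 → L_total = 10·log₁₀(4.426e+07) = 76.46 dB.

76 dB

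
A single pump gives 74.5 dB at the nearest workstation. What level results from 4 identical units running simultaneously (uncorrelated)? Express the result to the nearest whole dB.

81 dB

With 4 equal, uncorrelated contributions the intensity is 4× that of one unit, giving a rise of 10·log₁₀ 4.
L_total = 74.5 + 10·log₁₀(4) = 74.5 + 6.021 = 80.52 dB.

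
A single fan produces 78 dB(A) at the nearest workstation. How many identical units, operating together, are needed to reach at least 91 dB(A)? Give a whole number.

Need L₁ + 10·log₁₀ N ≥ 91, i.e. log₁₀ N ≥ 1.30.
N ≥ 10^(13.0/10) = 19.953, so N = 20.

20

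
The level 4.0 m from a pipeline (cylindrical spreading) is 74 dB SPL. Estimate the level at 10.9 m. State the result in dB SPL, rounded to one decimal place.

69.6 dB SPL

Cylindrical spreading from a line source gives a 10·log₁₀(r₂/r₁) drop.
L₂ = 74 − 10·log₁₀(10.9/4.0) = 74 − 4.354 = 69.65 dB SPL.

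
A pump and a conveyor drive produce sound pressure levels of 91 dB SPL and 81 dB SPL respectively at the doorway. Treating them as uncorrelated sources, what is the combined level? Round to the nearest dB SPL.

91 dB SPL

For uncorrelated sources the intensities add, so convert each level to linear form, sum, and take 10·log₁₀ of the total.
Σ 10^(L/10) = 10^(91/10) + 10^(81/10) = 1.385e+09.
L_total = 10·log₁₀(1.385e+09) = 91.41 dB SPL.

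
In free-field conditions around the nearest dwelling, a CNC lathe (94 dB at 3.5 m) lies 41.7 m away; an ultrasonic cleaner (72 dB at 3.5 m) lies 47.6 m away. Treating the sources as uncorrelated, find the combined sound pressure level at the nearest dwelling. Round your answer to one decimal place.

Propagate each source to the receiver with L = L_ref − 20·log₁₀(r/r_ref), then add intensities.
CNC lathe: 94 − 20·log₁₀(41.7/3.5) = 94 − 21.52 = 72.48 dB.
ultrasonic cleaner: 72 − 20·log₁₀(47.6/3.5) = 72 − 22.67 = 49.33 dB.
Σ 10^(L/10) = 1.778e+07 → L_total = 10·log₁₀(1.778e+07) = 72.50 dB.

72.5 dB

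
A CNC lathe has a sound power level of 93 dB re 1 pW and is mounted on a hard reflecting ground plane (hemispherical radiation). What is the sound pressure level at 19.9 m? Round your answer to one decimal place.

Free-field hemispherical radiation: L_p = L_w − 10·log₁₀(2π·r²), r = 19.9 m.
2π·r² = 2488 m², 10·log₁₀ of that is 33.959 dB.
L_p = 93 − 33.959 = 59.04 dB.

59.0 dB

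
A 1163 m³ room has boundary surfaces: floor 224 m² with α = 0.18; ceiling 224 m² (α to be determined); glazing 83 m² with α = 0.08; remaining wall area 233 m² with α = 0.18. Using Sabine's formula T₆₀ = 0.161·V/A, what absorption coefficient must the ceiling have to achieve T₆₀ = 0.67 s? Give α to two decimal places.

From T₆₀ = 0.161·V/A, the target T₆₀ = 0.67 s needs A = 0.161·1163/0.67 = 279.47 m².
Absorption from the other surfaces = 224·0.18 + 83·0.08 + 233·0.18 = 88.90 m², so the ceiling must supply 190.57 m² over 224 m².
α = 190.57/224 = 0.851.

0.85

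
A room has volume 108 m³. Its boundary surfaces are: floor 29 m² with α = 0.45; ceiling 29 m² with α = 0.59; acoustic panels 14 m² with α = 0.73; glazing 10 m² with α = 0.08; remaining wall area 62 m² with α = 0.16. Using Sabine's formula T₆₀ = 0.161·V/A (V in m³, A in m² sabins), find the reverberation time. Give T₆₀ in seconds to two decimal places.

0.34 s

Summing Sᵢαᵢ: 29·0.45 + 29·0.59 + 14·0.73 + 10·0.08 + 62·0.16 = 51.10 m².
T₆₀ = 0.161·V/A = 0.161·108/51.10 = 0.340 s.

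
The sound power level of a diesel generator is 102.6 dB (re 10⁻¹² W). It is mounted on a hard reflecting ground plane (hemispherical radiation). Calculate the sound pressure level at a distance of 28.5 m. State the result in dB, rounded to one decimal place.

The power spreads over a hemisphere of area 2π·r², so L_p = L_w − 10·log₁₀(2π·r²).
2π·r² = 5104 m², 10·log₁₀ of that is 37.079 dB.
L_p = 102.6 − 37.079 = 65.52 dB.

65.5 dB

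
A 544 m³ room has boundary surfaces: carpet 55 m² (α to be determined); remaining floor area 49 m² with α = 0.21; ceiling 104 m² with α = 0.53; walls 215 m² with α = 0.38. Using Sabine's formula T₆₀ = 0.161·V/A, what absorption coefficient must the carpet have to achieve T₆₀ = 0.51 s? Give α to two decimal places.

From T₆₀ = 0.161·V/A, the target T₆₀ = 0.51 s needs A = 0.161·544/0.51 = 171.73 m².
Absorption from the other surfaces = 49·0.21 + 104·0.53 + 215·0.38 = 147.11 m², so the carpet must supply 24.62 m² over 55 m².
α = 24.62/55 = 0.448.

0.45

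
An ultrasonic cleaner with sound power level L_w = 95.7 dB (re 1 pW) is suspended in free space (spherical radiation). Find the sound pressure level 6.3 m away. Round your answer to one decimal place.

68.7 dB

L_p = L_w − 10·log₁₀(4π·r²) with r = 6.3 m.
4π·r² = 498.8 m², 10·log₁₀ of that is 26.979 dB.
L_p = 95.7 − 26.979 = 68.72 dB.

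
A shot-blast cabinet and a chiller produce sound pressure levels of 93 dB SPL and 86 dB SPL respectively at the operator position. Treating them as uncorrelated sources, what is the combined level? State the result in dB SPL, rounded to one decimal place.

93.8 dB SPL

For uncorrelated sources the intensities add, so convert each level to linear form, sum, and take 10·log₁₀ of the total.
Σ 10^(L/10) = 10^(93/10) + 10^(86/10) = 2.393e+09.
L_total = 10·log₁₀(2.393e+09) = 93.79 dB SPL.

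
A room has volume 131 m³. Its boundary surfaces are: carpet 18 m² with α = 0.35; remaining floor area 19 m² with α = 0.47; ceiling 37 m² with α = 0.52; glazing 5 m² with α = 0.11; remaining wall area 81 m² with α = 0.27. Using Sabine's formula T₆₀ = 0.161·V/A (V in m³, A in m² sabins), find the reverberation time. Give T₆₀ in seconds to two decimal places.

0.37 s

A = Σ Sᵢαᵢ = 18·0.35 + 19·0.47 + 37·0.52 + 5·0.11 + 81·0.27 = 56.89 m².
T₆₀ = 0.161 × 131 / 56.89 = 0.371 s.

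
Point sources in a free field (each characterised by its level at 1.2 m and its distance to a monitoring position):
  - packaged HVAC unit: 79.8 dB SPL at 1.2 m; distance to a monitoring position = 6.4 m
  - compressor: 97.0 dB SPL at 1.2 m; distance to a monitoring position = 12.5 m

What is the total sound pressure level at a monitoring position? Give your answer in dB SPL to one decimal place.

77.0 dB SPL

Propagate each source to the receiver with L = L_ref − 20·log₁₀(r/r_ref), then add intensities.
packaged HVAC unit: 79.8 − 20·log₁₀(6.4/1.2) = 79.8 − 14.54 = 65.26 dB SPL.
compressor: 97.0 − 20·log₁₀(12.5/1.2) = 97.0 − 20.35 = 76.65 dB SPL.
Σ 10^(L/10) = 4.955e+07 → L_total = 10·log₁₀(4.955e+07) = 76.95 dB SPL.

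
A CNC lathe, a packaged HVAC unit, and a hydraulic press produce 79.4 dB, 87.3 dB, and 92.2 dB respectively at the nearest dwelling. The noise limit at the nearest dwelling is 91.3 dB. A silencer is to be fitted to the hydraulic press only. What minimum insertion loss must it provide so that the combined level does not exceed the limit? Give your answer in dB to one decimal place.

Fixed contribution from the other sources: Σ 10^(L/10) = 10^(79.4/10) + 10^(87.3/10) = 6.241e+08 (87.95 dB).
To meet 91.3 dB overall, the treated hydraulic press may contribute at most 10^(91.3/10) − 6.241e+08 = 7.248e+08, i.e. 88.60 dB.
So the hydraulic press must be reduced from 92.2 to 88.60 dB: IL = 3.60 dB.

3.6 dB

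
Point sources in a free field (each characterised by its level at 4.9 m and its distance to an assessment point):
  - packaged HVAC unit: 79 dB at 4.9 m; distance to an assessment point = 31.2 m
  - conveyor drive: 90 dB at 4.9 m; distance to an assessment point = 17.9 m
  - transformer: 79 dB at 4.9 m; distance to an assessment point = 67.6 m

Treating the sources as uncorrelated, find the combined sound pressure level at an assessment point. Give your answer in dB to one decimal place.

78.9 dB

First find each source's level at the receiver (point-source: −20·log₁₀(r/r_ref)), then combine on an intensity basis.
packaged HVAC unit: 79 − 20·log₁₀(31.2/4.9) = 79 − 16.08 = 62.92 dB.
conveyor drive: 90 − 20·log₁₀(17.9/4.9) = 90 − 11.25 = 78.75 dB.
transformer: 79 − 20·log₁₀(67.6/4.9) = 79 − 22.80 = 56.20 dB.
Σ 10^(L/10) = 7.731e+07 → L_total = 10·log₁₀(7.731e+07) = 78.88 dB.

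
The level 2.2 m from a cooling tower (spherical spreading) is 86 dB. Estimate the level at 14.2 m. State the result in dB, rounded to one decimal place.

69.8 dB

For a point source, L₂ = L₁ − 20·log₁₀(r₂/r₁).
L₂ = 86 − 20·log₁₀(14.2/2.2) = 86 − 16.197 = 69.80 dB.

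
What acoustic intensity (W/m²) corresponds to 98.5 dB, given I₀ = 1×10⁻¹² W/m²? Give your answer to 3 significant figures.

L = 10·log₁₀(I/I₀) ⇒ I = I₀·10^(L/10) = 10⁻¹² × 10^9.85.

0.00708 W/m²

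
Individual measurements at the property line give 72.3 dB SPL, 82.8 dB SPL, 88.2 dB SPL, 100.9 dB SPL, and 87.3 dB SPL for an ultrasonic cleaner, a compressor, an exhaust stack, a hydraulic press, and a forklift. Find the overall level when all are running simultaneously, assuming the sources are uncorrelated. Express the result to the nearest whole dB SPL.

Incoherent sources combine by intensity addition: L_total = 10·log₁₀(Σ 10^(L_i/10)).
Σ 10^(L/10) = 10^(72.3/10) + 10^(82.8/10) + 10^(88.2/10) + 10^(100.9/10) + 10^(87.3/10) = 1.371e+10.
L_total = 10·log₁₀(1.371e+10) = 101.37 dB SPL.

101 dB SPL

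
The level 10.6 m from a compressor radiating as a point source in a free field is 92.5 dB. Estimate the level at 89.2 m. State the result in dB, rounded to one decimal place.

Spherical spreading from a point source gives a 20·log₁₀(r₂/r₁) drop.
L₂ = 92.5 − 20·log₁₀(89.2/10.6) = 92.5 − 18.501 = 74.00 dB.

74.0 dB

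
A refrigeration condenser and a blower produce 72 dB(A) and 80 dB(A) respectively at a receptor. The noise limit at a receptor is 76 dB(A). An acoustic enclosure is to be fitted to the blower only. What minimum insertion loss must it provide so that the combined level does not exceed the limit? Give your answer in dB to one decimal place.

Everything except the blower sums to 10^(72/10) = 1.585e+07 in linear terms, 72.00 dB(A).
To meet 76 dB(A) overall, the treated blower may contribute at most 10^(76/10) − 1.585e+07 = 2.396e+07, i.e. 73.80 dB(A).
Required insertion loss = 80 − 73.80 = 6.20 dB.

6.2 dB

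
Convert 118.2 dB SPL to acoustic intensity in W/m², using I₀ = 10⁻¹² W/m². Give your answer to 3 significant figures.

I = I₀·10^(L/10) = 10⁻¹² × 10^(118.2/10) = 10^(-0.180).

0.661 W/m²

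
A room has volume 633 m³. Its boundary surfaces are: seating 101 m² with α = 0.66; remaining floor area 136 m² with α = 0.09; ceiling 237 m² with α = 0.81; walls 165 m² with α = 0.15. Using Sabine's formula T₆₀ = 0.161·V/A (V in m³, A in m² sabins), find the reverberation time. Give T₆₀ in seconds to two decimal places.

0.34 s

A = Σ Sᵢαᵢ = 101·0.66 + 136·0.09 + 237·0.81 + 165·0.15 = 295.62 m².
T₆₀ = 0.161·V/A = 0.161·633/295.62 = 0.345 s.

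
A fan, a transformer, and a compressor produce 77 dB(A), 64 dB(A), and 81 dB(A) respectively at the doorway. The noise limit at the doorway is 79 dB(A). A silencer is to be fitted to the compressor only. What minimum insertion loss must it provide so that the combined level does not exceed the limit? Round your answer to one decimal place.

Everything except the compressor sums to 10^(77/10) + 10^(64/10) = 5.263e+07 in linear terms, 77.21 dB(A).
The limit corresponds to 10^(79/10) = 7.943e+07; subtracting the fixed part leaves 2.680e+07 for the compressor, i.e. 74.28 dB(A).
So the compressor must be reduced from 81 to 74.28 dB(A): IL = 6.72 dB.

6.7 dB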